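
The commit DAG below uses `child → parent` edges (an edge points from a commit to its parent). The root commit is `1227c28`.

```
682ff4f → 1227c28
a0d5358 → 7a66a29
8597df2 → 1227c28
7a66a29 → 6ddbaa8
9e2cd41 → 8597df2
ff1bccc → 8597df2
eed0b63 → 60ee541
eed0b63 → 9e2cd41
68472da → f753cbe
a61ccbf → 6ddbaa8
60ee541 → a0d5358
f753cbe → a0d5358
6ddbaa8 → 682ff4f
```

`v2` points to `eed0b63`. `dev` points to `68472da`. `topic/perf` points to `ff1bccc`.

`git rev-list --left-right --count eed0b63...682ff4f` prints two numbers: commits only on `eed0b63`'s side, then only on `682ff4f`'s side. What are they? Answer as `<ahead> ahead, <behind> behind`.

7 ahead, 0 behind

Reachable from eed0b63: {1227c28, 60ee541, 682ff4f, 6ddbaa8, 7a66a29, 8597df2, 9e2cd41, a0d5358, eed0b63}.
Reachable from 682ff4f: {1227c28, 682ff4f}.
Only in eed0b63's history (ahead): {60ee541, 6ddbaa8, 7a66a29, 8597df2, 9e2cd41, a0d5358, eed0b63} — 7.
Only in 682ff4f's history (behind): {} — 0.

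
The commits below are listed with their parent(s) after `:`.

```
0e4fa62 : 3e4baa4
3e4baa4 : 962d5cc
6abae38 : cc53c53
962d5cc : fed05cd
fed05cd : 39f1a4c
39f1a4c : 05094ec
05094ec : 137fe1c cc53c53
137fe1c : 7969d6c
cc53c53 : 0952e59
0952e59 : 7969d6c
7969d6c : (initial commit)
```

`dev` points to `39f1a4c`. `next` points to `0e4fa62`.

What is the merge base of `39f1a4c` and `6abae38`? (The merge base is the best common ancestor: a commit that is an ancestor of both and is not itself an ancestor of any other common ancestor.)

cc53c53

Ancestors of 39f1a4c: {05094ec, 0952e59, 137fe1c, 39f1a4c, 7969d6c, cc53c53}.
Ancestors of 6abae38: {0952e59, 6abae38, 7969d6c, cc53c53}.
Common ancestors: {0952e59, 7969d6c, cc53c53}.
Among these, cc53c53 is not an ancestor of any other common ancestor — it is the merge base.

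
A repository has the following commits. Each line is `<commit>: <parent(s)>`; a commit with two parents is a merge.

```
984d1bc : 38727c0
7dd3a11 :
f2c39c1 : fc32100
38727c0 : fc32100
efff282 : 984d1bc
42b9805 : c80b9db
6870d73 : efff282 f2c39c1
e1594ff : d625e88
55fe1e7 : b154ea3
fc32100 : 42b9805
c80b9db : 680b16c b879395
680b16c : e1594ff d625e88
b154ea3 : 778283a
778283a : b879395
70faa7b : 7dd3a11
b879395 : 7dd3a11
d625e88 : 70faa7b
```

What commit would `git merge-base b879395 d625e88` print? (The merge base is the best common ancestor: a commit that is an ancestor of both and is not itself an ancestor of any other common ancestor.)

Ancestors of b879395: {7dd3a11, b879395}.
Ancestors of d625e88: {70faa7b, 7dd3a11, d625e88}.
Common ancestors: {7dd3a11}.
The only common ancestor is 7dd3a11, so it is the merge base.

7dd3a11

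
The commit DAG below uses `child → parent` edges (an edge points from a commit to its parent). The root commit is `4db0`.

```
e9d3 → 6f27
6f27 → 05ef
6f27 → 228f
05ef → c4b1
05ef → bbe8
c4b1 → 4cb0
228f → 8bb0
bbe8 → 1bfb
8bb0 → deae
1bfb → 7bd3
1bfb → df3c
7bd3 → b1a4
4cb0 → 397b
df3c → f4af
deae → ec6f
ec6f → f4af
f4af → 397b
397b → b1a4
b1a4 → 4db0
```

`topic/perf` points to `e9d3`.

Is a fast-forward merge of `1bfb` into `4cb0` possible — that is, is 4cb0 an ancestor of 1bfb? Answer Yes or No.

A fast-forward from 4cb0 to 1bfb is possible iff 4cb0 is an ancestor of 1bfb.
Ancestors of 1bfb: {1bfb, 397b, 4db0, 7bd3, b1a4, df3c, f4af}.
4cb0 is not among them, so fast-forward is not possible.

No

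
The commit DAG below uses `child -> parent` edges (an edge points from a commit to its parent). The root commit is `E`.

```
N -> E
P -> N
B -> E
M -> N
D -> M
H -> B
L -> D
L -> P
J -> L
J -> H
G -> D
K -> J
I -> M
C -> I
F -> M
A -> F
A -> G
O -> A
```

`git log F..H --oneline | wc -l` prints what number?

2

Reachable from H: {B, E, H}.
Reachable from F: {E, F, M, N}.
In H's history but not F's: {B, H} — 2 commits.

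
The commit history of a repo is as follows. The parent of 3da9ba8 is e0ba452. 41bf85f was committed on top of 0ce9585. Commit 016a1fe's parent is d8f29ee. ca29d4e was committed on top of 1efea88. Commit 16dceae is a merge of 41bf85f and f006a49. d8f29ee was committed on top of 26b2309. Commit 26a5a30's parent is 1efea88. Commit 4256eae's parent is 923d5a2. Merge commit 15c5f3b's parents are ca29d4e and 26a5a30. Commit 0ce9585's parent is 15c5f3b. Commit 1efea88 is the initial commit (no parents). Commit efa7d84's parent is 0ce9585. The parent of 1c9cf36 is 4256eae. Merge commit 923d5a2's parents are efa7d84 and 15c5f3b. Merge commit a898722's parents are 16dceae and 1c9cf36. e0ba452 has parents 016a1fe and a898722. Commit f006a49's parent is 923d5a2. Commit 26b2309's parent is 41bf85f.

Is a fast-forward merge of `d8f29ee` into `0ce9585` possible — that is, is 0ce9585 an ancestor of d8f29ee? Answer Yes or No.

A fast-forward from 0ce9585 to d8f29ee is possible iff 0ce9585 is an ancestor of d8f29ee.
Ancestors of d8f29ee: {0ce9585, 15c5f3b, 1efea88, 26a5a30, 26b2309, 41bf85f, ca29d4e, d8f29ee}.
0ce9585 is among them, so fast-forward is possible.

Yes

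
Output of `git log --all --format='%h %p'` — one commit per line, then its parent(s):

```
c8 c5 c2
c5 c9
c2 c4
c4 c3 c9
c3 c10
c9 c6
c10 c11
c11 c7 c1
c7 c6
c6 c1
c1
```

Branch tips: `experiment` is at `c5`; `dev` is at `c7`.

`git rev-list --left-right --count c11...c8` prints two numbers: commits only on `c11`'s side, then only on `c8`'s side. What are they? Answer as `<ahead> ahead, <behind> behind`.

Reachable from c11: {c1, c11, c6, c7}.
Reachable from c8: {c1, c10, c11, c2, c3, c4, c5, c6, c7, c8, c9}.
Only in c11's history (ahead): {} — 0.
Only in c8's history (behind): {c10, c2, c3, c4, c5, c8, c9} — 7.

0 ahead, 7 behind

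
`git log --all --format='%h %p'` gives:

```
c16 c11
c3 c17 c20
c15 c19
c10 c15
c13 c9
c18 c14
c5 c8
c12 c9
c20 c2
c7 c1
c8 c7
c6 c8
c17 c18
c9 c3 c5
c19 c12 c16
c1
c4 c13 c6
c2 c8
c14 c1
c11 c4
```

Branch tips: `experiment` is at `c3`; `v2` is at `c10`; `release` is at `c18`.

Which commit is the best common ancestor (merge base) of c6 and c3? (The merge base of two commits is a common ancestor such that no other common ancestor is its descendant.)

Ancestors of c6: {c1, c6, c7, c8}.
Ancestors of c3: {c1, c14, c17, c18, c2, c20, c3, c7, c8}.
Common ancestors: {c1, c7, c8}.
Among these, c8 is not an ancestor of any other common ancestor — it is the merge base.

c8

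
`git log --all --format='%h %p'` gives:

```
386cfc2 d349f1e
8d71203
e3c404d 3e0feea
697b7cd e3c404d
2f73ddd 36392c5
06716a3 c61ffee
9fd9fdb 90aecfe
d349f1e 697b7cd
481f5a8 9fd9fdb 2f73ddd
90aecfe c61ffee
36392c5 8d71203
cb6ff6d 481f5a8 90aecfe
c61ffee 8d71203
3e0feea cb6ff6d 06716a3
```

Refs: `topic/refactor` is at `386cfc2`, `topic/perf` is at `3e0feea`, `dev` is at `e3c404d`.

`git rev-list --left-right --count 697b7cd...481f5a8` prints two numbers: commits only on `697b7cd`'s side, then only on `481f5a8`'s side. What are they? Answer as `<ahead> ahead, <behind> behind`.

Reachable from 697b7cd: {06716a3, 2f73ddd, 36392c5, 3e0feea, 481f5a8, 697b7cd, 8d71203, 90aecfe, 9fd9fdb, c61ffee, cb6ff6d, e3c404d}.
Reachable from 481f5a8: {2f73ddd, 36392c5, 481f5a8, 8d71203, 90aecfe, 9fd9fdb, c61ffee}.
Only in 697b7cd's history (ahead): {06716a3, 3e0feea, 697b7cd, cb6ff6d, e3c404d} — 5.
Only in 481f5a8's history (behind): {} — 0.

5 ahead, 0 behind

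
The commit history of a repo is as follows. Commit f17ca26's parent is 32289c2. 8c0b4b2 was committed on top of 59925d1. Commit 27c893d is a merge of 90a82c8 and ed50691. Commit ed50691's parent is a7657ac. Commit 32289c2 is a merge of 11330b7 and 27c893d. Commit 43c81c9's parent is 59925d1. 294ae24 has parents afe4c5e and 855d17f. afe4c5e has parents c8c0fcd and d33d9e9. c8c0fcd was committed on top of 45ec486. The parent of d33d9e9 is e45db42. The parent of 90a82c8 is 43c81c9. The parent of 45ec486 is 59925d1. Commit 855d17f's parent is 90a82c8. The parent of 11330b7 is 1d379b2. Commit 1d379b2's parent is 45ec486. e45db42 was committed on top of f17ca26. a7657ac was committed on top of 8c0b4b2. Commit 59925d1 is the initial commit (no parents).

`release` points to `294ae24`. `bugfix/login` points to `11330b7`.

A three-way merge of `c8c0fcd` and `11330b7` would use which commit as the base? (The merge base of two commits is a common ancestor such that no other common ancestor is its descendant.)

Ancestors of c8c0fcd: {45ec486, 59925d1, c8c0fcd}.
Ancestors of 11330b7: {11330b7, 1d379b2, 45ec486, 59925d1}.
Common ancestors: {45ec486, 59925d1}.
Among these, 45ec486 is not an ancestor of any other common ancestor — it is the merge base.

45ec486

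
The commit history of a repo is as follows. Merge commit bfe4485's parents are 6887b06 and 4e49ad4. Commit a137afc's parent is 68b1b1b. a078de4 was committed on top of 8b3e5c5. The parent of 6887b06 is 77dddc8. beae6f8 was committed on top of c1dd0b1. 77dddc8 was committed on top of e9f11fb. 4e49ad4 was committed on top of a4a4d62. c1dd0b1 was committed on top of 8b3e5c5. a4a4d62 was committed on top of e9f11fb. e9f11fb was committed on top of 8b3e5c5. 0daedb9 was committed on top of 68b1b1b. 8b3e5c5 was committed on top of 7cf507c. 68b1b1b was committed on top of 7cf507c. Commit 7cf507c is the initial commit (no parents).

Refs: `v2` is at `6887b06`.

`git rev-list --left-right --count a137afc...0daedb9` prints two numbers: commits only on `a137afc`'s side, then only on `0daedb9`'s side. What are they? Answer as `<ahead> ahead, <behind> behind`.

Reachable from a137afc: {68b1b1b, 7cf507c, a137afc}.
Reachable from 0daedb9: {0daedb9, 68b1b1b, 7cf507c}.
Only in a137afc's history (ahead): {a137afc} — 1.
Only in 0daedb9's history (behind): {0daedb9} — 1.

1 ahead, 1 behind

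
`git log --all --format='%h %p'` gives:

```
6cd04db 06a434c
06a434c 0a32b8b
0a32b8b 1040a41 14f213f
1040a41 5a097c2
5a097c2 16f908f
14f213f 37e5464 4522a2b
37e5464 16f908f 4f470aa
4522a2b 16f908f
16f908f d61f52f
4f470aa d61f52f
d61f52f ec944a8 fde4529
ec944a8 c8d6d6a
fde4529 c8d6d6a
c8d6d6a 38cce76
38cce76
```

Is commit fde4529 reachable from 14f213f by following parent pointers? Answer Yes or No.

Ancestors of 14f213f (commits reachable by following parents): {14f213f, 16f908f, 37e5464, 38cce76, 4522a2b, 4f470aa, c8d6d6a, d61f52f, ec944a8, fde4529}.
fde4529 is in that set, so it is an ancestor of 14f213f.

Yes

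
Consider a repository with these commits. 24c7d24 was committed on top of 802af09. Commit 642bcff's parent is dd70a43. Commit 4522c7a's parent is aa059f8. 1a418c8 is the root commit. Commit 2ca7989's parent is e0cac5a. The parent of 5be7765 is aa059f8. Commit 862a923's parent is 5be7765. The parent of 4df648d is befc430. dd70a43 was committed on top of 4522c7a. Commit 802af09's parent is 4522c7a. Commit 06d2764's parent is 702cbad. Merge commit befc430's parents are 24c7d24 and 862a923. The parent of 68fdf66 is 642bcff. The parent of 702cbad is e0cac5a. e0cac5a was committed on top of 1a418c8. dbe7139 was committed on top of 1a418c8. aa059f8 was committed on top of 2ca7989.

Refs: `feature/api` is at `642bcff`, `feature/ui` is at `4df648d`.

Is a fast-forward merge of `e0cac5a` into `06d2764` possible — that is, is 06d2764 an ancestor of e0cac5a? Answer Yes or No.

No

A fast-forward from 06d2764 to e0cac5a is possible iff 06d2764 is an ancestor of e0cac5a.
Ancestors of e0cac5a: {1a418c8, e0cac5a}.
06d2764 is not among them, so fast-forward is not possible.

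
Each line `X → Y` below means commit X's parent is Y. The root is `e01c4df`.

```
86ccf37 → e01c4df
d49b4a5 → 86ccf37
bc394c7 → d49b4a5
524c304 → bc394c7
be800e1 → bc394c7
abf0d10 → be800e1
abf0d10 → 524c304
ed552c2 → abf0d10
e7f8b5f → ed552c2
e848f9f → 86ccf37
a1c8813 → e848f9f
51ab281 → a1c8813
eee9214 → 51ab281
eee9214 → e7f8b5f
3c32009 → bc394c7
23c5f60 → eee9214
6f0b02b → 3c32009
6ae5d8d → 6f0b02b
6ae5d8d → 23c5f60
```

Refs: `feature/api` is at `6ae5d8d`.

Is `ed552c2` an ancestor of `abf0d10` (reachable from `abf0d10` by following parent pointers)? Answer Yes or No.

No

Ancestors of abf0d10: {524c304, 86ccf37, abf0d10, bc394c7, be800e1, d49b4a5, e01c4df}.
ed552c2 is not in that set, so it is not an ancestor of abf0d10.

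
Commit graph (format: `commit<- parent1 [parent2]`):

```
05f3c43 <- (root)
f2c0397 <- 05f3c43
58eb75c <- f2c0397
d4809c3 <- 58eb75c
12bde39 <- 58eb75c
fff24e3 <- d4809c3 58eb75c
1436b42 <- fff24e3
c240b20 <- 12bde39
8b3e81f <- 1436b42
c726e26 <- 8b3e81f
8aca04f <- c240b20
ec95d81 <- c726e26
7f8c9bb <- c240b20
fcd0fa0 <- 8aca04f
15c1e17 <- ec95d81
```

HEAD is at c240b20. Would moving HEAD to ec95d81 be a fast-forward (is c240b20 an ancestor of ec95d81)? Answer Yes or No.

A fast-forward from c240b20 to ec95d81 is possible iff c240b20 is an ancestor of ec95d81.
Ancestors of ec95d81: {05f3c43, 1436b42, 58eb75c, 8b3e81f, c726e26, d4809c3, ec95d81, f2c0397, fff24e3}.
c240b20 is not among them, so fast-forward is not possible.

No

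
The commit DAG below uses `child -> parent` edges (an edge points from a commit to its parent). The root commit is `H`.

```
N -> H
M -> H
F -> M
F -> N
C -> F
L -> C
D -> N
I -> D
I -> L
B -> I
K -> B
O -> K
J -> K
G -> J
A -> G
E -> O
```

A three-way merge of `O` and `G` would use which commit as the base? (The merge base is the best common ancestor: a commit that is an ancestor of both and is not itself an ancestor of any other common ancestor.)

Ancestors of O: {B, C, D, F, H, I, K, L, M, N, O}.
Ancestors of G: {B, C, D, F, G, H, I, J, K, L, M, N}.
Common ancestors: {B, C, D, F, H, I, K, L, M, N}.
Among these, K is not an ancestor of any other common ancestor — it is the merge base.

K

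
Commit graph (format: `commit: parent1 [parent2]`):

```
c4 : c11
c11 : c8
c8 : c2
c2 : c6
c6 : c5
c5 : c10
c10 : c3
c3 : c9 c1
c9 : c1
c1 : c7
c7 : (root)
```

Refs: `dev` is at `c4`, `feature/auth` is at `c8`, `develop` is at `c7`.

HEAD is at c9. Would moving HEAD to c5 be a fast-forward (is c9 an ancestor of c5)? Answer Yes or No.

Yes

A fast-forward from c9 to c5 is possible iff c9 is an ancestor of c5.
Ancestors of c5: {c1, c10, c3, c5, c7, c9}.
c9 is among them, so fast-forward is possible.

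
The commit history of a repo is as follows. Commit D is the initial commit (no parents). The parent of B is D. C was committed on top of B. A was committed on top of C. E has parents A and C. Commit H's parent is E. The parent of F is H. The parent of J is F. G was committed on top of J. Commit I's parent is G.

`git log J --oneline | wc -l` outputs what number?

8

Walking parent pointers from J: reachable set = {A, B, C, D, E, F, H, J}.
That is 8 commits.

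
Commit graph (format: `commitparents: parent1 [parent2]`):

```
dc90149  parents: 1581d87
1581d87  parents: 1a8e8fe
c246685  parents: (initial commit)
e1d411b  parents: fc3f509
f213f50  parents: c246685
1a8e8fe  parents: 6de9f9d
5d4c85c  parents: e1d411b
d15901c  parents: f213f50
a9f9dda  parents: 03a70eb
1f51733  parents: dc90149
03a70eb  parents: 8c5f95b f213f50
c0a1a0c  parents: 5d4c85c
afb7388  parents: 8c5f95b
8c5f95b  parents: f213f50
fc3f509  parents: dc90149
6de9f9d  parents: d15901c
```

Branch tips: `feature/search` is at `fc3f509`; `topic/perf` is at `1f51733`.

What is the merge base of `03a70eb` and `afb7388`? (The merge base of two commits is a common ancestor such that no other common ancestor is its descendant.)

8c5f95b

Ancestors of 03a70eb: {03a70eb, 8c5f95b, c246685, f213f50}.
Ancestors of afb7388: {8c5f95b, afb7388, c246685, f213f50}.
Common ancestors: {8c5f95b, c246685, f213f50}.
Among these, 8c5f95b is not an ancestor of any other common ancestor — it is the merge base.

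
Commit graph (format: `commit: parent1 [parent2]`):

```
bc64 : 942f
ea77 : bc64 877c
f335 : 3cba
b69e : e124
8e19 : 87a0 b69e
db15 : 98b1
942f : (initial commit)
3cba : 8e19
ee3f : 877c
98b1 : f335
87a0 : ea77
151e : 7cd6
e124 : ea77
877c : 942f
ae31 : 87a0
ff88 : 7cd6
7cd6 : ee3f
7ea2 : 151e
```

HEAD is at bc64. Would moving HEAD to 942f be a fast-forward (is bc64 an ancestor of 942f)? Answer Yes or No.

A fast-forward from bc64 to 942f is possible iff bc64 is an ancestor of 942f.
Ancestors of 942f: {942f}.
bc64 is not among them, so fast-forward is not possible.

No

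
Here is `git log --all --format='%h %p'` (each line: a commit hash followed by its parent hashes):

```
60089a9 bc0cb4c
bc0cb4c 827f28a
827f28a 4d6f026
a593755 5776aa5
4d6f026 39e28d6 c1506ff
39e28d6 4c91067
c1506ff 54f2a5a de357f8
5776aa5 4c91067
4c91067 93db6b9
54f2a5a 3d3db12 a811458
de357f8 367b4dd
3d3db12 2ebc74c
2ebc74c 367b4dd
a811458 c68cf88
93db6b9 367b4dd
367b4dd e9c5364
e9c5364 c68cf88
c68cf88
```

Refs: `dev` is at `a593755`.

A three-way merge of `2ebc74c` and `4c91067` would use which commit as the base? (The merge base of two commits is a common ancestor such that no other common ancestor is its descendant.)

Ancestors of 2ebc74c: {2ebc74c, 367b4dd, c68cf88, e9c5364}.
Ancestors of 4c91067: {367b4dd, 4c91067, 93db6b9, c68cf88, e9c5364}.
Common ancestors: {367b4dd, c68cf88, e9c5364}.
Among these, 367b4dd is not an ancestor of any other common ancestor — it is the merge base.

367b4dd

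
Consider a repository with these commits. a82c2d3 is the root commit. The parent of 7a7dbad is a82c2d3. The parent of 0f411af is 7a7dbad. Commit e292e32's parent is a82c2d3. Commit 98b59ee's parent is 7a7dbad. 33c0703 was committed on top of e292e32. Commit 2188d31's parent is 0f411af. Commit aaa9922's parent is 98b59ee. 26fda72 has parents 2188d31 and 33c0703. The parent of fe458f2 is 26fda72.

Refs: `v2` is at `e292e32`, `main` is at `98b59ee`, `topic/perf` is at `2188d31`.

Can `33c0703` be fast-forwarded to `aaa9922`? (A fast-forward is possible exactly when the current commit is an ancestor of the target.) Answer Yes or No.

No

A fast-forward from 33c0703 to aaa9922 is possible iff 33c0703 is an ancestor of aaa9922.
Ancestors of aaa9922: {7a7dbad, 98b59ee, a82c2d3, aaa9922}.
33c0703 is not among them, so fast-forward is not possible.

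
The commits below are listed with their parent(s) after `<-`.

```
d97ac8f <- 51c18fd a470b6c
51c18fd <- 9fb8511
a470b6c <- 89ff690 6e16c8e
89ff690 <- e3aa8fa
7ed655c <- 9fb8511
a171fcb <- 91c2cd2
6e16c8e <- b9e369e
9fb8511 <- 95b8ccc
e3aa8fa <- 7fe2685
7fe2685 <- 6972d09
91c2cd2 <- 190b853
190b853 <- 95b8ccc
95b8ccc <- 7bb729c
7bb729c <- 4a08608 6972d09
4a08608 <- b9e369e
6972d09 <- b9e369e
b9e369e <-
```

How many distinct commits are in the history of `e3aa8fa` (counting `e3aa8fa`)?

4

Walking parent pointers from e3aa8fa: reachable set = {6972d09, 7fe2685, b9e369e, e3aa8fa}.
That is 4 commits.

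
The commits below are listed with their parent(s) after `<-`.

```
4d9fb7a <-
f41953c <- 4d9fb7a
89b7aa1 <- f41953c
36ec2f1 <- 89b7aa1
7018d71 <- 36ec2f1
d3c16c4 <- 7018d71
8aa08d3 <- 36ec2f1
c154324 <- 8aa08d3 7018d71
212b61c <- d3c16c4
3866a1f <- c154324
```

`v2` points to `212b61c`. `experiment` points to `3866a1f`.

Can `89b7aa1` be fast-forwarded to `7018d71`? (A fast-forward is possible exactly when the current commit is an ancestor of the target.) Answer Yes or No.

Yes

A fast-forward from 89b7aa1 to 7018d71 is possible iff 89b7aa1 is an ancestor of 7018d71.
Ancestors of 7018d71: {36ec2f1, 4d9fb7a, 7018d71, 89b7aa1, f41953c}.
89b7aa1 is among them, so fast-forward is possible.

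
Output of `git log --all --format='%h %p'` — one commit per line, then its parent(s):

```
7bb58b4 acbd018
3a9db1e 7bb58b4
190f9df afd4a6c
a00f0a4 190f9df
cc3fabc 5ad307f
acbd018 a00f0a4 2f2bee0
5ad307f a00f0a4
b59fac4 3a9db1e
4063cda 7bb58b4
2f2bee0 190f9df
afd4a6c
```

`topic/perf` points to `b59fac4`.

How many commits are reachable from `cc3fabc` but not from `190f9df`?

Reachable from cc3fabc: {190f9df, 5ad307f, a00f0a4, afd4a6c, cc3fabc}.
Reachable from 190f9df: {190f9df, afd4a6c}.
In cc3fabc's history but not 190f9df's: {5ad307f, a00f0a4, cc3fabc} — 3 commits.

3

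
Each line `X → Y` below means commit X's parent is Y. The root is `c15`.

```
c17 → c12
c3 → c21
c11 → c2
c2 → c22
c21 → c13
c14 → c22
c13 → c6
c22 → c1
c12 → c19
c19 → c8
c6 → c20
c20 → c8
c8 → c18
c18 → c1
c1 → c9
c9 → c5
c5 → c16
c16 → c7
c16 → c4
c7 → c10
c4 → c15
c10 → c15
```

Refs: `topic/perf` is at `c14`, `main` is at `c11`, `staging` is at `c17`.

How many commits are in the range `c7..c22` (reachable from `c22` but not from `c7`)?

Reachable from c22: {c1, c10, c15, c16, c22, c4, c5, c7, c9}.
Reachable from c7: {c10, c15, c7}.
In c22's history but not c7's: {c1, c16, c22, c4, c5, c9} — 6 commits.

6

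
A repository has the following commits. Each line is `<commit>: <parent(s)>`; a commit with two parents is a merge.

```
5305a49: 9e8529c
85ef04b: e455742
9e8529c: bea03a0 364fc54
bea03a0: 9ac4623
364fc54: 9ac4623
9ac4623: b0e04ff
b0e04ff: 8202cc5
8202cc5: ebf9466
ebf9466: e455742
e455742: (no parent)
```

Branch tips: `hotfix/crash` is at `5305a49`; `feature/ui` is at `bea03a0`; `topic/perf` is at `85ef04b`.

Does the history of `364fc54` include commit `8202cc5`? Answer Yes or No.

Yes

Ancestors of 364fc54 (commits reachable by following parents): {364fc54, 8202cc5, 9ac4623, b0e04ff, e455742, ebf9466}.
8202cc5 is in that set, so it is an ancestor of 364fc54.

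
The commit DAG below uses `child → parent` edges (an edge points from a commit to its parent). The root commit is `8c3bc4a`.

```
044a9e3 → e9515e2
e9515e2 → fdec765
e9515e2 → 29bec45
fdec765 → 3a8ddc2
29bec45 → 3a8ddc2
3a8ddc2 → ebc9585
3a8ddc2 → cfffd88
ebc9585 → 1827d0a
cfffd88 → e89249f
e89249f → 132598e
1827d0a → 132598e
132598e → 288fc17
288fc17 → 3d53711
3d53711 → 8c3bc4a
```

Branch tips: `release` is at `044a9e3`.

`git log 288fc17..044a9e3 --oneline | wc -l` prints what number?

10

Reachable from 044a9e3: {044a9e3, 132598e, 1827d0a, 288fc17, 29bec45, 3a8ddc2, 3d53711, 8c3bc4a, cfffd88, e89249f, e9515e2, ebc9585, fdec765}.
Reachable from 288fc17: {288fc17, 3d53711, 8c3bc4a}.
In 044a9e3's history but not 288fc17's: {044a9e3, 132598e, 1827d0a, 29bec45, 3a8ddc2, cfffd88, e89249f, e9515e2, ebc9585, fdec765} — 10 commits.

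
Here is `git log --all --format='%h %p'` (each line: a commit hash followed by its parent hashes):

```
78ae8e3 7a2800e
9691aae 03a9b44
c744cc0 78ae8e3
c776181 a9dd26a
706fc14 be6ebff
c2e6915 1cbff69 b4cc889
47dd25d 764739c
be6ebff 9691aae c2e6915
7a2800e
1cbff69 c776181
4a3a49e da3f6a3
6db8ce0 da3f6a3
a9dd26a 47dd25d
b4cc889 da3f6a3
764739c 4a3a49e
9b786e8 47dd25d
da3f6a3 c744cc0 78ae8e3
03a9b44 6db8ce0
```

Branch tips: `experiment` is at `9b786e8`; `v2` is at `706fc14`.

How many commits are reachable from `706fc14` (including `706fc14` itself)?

Walking parent pointers from 706fc14: reachable set = {03a9b44, 1cbff69, 47dd25d, 4a3a49e, 6db8ce0, 706fc14, 764739c, 78ae8e3, 7a2800e, 9691aae, a9dd26a, b4cc889, be6ebff, c2e6915, c744cc0, c776181, da3f6a3}.
That is 17 commits.

17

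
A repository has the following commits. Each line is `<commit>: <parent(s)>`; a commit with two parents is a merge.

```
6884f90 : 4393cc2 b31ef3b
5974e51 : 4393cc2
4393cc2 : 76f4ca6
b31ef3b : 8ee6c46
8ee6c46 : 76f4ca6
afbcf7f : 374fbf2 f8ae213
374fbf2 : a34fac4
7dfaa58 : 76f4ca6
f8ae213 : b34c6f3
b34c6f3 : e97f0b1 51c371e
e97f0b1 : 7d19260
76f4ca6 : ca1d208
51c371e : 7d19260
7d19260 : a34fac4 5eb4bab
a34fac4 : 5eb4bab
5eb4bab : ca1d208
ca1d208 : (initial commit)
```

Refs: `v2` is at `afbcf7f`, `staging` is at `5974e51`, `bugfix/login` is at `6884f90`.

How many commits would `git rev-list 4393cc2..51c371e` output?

Reachable from 51c371e: {51c371e, 5eb4bab, 7d19260, a34fac4, ca1d208}.
Reachable from 4393cc2: {4393cc2, 76f4ca6, ca1d208}.
In 51c371e's history but not 4393cc2's: {51c371e, 5eb4bab, 7d19260, a34fac4} — 4 commits.

4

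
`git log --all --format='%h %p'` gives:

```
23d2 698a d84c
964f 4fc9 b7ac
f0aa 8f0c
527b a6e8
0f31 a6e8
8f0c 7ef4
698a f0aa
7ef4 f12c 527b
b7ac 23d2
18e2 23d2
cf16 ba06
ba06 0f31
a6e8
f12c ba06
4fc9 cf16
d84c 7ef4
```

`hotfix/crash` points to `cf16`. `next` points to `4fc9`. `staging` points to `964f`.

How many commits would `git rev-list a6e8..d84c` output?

Reachable from d84c: {0f31, 527b, 7ef4, a6e8, ba06, d84c, f12c}.
Reachable from a6e8: {a6e8}.
In d84c's history but not a6e8's: {0f31, 527b, 7ef4, ba06, d84c, f12c} — 6 commits.

6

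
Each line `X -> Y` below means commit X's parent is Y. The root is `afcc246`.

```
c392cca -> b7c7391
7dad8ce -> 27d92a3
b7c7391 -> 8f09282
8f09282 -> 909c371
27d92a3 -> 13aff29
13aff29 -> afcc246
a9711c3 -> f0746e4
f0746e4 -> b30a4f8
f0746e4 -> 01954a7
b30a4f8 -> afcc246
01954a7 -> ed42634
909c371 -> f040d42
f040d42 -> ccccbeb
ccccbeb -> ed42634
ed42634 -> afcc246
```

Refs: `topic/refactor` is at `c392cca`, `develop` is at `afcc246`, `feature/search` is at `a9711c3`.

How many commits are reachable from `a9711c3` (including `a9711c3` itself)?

6

Walking parent pointers from a9711c3: reachable set = {01954a7, a9711c3, afcc246, b30a4f8, ed42634, f0746e4}.
That is 6 commits.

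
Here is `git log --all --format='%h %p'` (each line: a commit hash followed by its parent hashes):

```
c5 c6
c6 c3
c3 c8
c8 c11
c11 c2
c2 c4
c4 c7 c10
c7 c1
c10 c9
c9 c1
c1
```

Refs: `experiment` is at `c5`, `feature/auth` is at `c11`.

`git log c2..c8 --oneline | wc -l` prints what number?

2

Reachable from c8: {c1, c10, c11, c2, c4, c7, c8, c9}.
Reachable from c2: {c1, c10, c2, c4, c7, c9}.
In c8's history but not c2's: {c11, c8} — 2 commits.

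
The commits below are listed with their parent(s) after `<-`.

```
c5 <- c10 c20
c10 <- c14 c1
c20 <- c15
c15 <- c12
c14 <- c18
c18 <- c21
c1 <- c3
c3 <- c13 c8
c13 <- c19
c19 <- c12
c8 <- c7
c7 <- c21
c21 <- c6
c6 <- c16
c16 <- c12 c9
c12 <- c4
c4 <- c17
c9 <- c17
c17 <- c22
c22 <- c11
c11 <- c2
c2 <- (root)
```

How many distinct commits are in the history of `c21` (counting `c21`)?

Walking parent pointers from c21: reachable set = {c11, c12, c16, c17, c2, c21, c22, c4, c6, c9}.
That is 10 commits.

10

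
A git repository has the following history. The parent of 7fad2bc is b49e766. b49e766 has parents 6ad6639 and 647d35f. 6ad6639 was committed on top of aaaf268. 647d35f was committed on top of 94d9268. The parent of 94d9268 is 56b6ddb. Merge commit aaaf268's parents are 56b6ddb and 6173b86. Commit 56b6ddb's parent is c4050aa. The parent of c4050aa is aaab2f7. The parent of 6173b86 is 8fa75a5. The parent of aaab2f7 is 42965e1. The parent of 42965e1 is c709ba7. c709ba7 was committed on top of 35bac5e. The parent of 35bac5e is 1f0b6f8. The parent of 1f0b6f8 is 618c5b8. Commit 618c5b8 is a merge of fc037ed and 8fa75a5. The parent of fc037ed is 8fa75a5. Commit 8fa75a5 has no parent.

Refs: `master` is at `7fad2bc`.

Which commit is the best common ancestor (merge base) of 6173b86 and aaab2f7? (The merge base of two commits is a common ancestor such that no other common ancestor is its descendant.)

Ancestors of 6173b86: {6173b86, 8fa75a5}.
Ancestors of aaab2f7: {1f0b6f8, 35bac5e, 42965e1, 618c5b8, 8fa75a5, aaab2f7, c709ba7, fc037ed}.
Common ancestors: {8fa75a5}.
The only common ancestor is 8fa75a5, so it is the merge base.

8fa75a5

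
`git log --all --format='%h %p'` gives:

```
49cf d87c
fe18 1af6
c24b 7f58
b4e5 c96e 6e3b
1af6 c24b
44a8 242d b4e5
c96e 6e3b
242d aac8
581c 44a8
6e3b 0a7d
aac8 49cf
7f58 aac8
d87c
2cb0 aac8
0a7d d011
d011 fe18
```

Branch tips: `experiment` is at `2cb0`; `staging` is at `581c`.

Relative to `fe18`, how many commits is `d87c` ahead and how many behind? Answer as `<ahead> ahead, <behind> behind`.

0 ahead, 6 behind

Reachable from d87c: {d87c}.
Reachable from fe18: {1af6, 49cf, 7f58, aac8, c24b, d87c, fe18}.
Only in d87c's history (ahead): {} — 0.
Only in fe18's history (behind): {1af6, 49cf, 7f58, aac8, c24b, fe18} — 6.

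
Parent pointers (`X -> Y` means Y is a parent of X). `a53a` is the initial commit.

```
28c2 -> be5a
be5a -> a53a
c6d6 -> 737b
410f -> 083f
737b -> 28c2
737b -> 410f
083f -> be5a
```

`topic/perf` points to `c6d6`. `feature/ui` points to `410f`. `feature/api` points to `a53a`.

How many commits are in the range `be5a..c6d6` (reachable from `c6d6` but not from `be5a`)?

5

Reachable from c6d6: {083f, 28c2, 410f, 737b, a53a, be5a, c6d6}.
Reachable from be5a: {a53a, be5a}.
In c6d6's history but not be5a's: {083f, 28c2, 410f, 737b, c6d6} — 5 commits.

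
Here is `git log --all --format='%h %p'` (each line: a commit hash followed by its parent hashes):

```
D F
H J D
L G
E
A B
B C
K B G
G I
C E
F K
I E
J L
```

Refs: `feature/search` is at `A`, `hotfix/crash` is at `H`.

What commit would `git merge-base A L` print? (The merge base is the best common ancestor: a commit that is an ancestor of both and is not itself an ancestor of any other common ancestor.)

Ancestors of A: {A, B, C, E}.
Ancestors of L: {E, G, I, L}.
Common ancestors: {E}.
The only common ancestor is E, so it is the merge base.

E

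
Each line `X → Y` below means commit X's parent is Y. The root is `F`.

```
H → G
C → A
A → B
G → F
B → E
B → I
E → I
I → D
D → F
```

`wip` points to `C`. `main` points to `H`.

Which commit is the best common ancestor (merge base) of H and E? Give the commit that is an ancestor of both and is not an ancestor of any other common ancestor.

Ancestors of H: {F, G, H}.
Ancestors of E: {D, E, F, I}.
Common ancestors: {F}.
The only common ancestor is F, so it is the merge base.

F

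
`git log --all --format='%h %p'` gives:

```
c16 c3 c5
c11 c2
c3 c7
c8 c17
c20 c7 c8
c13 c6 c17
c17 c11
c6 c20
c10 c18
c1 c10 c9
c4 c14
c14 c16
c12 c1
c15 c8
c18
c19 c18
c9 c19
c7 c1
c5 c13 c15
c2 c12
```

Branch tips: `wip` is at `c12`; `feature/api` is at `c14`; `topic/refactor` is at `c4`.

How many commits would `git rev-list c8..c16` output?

8

Reachable from c16: {c1, c10, c11, c12, c13, c15, c16, c17, c18, c19, c2, c20, c3, c5, c6, c7, c8, c9}.
Reachable from c8: {c1, c10, c11, c12, c17, c18, c19, c2, c8, c9}.
In c16's history but not c8's: {c13, c15, c16, c20, c3, c5, c6, c7} — 8 commits.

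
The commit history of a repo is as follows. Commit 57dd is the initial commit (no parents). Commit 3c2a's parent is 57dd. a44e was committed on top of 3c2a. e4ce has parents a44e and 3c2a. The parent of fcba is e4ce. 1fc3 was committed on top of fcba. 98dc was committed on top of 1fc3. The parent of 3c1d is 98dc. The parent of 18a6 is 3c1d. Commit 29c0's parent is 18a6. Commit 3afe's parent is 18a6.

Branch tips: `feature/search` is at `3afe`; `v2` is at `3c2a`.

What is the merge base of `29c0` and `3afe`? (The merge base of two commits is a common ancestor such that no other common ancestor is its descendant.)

Ancestors of 29c0: {18a6, 1fc3, 29c0, 3c1d, 3c2a, 57dd, 98dc, a44e, e4ce, fcba}.
Ancestors of 3afe: {18a6, 1fc3, 3afe, 3c1d, 3c2a, 57dd, 98dc, a44e, e4ce, fcba}.
Common ancestors: {18a6, 1fc3, 3c1d, 3c2a, 57dd, 98dc, a44e, e4ce, fcba}.
Among these, 18a6 is not an ancestor of any other common ancestor — it is the merge base.

18a6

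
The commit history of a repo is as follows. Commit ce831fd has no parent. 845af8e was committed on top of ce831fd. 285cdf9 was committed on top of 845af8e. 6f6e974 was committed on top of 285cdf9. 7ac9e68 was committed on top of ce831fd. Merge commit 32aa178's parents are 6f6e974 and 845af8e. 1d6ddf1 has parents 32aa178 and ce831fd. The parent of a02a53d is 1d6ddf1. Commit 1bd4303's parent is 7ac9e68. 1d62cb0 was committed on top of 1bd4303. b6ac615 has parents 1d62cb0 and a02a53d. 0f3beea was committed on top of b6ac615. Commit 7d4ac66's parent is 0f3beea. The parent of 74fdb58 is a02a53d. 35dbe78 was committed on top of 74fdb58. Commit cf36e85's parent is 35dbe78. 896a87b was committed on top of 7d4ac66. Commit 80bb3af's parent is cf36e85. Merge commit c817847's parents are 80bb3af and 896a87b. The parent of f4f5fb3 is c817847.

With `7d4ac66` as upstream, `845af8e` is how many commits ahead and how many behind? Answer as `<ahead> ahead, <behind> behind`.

Reachable from 845af8e: {845af8e, ce831fd}.
Reachable from 7d4ac66: {0f3beea, 1bd4303, 1d62cb0, 1d6ddf1, 285cdf9, 32aa178, 6f6e974, 7ac9e68, 7d4ac66, 845af8e, a02a53d, b6ac615, ce831fd}.
Only in 845af8e's history (ahead): {} — 0.
Only in 7d4ac66's history (behind): {0f3beea, 1bd4303, 1d62cb0, 1d6ddf1, 285cdf9, 32aa178, 6f6e974, 7ac9e68, 7d4ac66, a02a53d, b6ac615} — 11.

0 ahead, 11 behind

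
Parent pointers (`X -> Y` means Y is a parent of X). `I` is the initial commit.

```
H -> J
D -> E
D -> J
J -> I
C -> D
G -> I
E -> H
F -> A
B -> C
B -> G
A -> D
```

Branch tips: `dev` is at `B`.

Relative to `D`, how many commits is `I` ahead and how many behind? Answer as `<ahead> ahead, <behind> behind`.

0 ahead, 4 behind

Reachable from I: {I}.
Reachable from D: {D, E, H, I, J}.
Only in I's history (ahead): {} — 0.
Only in D's history (behind): {D, E, H, J} — 4.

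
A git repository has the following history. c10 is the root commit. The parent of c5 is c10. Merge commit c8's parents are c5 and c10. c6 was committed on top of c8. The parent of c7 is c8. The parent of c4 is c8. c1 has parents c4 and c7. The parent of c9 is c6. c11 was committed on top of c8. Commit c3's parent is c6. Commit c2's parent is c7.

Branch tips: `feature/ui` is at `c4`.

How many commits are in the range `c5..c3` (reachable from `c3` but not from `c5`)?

Reachable from c3: {c10, c3, c5, c6, c8}.
Reachable from c5: {c10, c5}.
In c3's history but not c5's: {c3, c6, c8} — 3 commits.

3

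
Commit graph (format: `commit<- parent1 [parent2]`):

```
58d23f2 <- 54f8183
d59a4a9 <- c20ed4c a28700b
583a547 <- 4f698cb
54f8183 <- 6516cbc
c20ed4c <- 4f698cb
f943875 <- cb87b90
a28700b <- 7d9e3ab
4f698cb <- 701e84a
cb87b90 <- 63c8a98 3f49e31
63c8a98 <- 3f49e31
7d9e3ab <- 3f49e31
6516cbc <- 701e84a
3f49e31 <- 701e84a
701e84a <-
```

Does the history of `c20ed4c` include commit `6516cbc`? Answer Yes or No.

No

Ancestors of c20ed4c: {4f698cb, 701e84a, c20ed4c}.
6516cbc is not in that set, so it is not an ancestor of c20ed4c.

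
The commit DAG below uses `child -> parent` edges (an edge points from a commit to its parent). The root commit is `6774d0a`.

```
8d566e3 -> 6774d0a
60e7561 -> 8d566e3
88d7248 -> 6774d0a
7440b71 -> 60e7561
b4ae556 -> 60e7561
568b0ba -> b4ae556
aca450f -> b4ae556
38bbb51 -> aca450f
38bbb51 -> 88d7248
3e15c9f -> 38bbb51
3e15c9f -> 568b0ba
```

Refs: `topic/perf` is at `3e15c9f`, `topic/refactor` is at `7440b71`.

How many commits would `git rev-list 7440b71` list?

Walking parent pointers from 7440b71: reachable set = {60e7561, 6774d0a, 7440b71, 8d566e3}.
That is 4 commits.

4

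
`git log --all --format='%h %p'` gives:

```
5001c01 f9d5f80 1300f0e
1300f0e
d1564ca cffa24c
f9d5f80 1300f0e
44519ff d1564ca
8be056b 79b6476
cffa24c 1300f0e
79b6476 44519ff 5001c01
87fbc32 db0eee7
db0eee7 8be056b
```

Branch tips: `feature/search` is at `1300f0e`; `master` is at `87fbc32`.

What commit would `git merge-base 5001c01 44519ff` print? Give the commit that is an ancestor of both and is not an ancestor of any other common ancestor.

1300f0e

Ancestors of 5001c01: {1300f0e, 5001c01, f9d5f80}.
Ancestors of 44519ff: {1300f0e, 44519ff, cffa24c, d1564ca}.
Common ancestors: {1300f0e}.
The only common ancestor is 1300f0e, so it is the merge base.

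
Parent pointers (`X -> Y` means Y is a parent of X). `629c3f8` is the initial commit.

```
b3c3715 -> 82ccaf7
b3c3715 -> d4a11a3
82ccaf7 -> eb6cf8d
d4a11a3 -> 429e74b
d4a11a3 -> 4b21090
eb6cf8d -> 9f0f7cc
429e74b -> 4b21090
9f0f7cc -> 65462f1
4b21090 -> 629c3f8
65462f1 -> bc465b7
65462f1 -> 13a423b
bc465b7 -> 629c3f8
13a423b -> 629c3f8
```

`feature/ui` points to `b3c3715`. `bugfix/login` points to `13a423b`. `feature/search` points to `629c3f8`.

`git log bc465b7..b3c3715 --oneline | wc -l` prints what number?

Reachable from b3c3715: {13a423b, 429e74b, 4b21090, 629c3f8, 65462f1, 82ccaf7, 9f0f7cc, b3c3715, bc465b7, d4a11a3, eb6cf8d}.
Reachable from bc465b7: {629c3f8, bc465b7}.
In b3c3715's history but not bc465b7's: {13a423b, 429e74b, 4b21090, 65462f1, 82ccaf7, 9f0f7cc, b3c3715, d4a11a3, eb6cf8d} — 9 commits.

9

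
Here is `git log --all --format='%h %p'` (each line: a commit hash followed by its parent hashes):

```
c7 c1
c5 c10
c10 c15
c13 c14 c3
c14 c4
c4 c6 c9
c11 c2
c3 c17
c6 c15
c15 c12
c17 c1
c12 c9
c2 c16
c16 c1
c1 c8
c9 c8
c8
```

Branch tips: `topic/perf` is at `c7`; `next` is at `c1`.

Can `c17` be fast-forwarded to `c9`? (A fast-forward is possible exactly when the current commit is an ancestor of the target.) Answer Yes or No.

No

A fast-forward from c17 to c9 is possible iff c17 is an ancestor of c9.
Ancestors of c9: {c8, c9}.
c17 is not among them, so fast-forward is not possible.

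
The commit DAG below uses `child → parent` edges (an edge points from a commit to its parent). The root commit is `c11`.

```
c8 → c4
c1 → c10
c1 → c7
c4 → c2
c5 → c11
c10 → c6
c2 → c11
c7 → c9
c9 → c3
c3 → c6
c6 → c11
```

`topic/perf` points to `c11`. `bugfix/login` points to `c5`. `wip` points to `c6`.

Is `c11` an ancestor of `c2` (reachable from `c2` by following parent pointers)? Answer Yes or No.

Ancestors of c2 (commits reachable by following parents): {c11, c2}.
c11 is in that set, so it is an ancestor of c2.

Yes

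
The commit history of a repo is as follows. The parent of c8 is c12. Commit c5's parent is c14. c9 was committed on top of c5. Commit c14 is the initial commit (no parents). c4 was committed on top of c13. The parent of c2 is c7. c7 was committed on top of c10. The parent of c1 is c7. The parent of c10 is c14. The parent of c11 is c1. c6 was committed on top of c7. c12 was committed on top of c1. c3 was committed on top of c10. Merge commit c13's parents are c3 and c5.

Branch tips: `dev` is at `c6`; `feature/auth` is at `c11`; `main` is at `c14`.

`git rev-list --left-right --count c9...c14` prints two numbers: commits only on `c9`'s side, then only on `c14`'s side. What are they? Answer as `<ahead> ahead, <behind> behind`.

2 ahead, 0 behind

Reachable from c9: {c14, c5, c9}.
Reachable from c14: {c14}.
Only in c9's history (ahead): {c5, c9} — 2.
Only in c14's history (behind): {} — 0.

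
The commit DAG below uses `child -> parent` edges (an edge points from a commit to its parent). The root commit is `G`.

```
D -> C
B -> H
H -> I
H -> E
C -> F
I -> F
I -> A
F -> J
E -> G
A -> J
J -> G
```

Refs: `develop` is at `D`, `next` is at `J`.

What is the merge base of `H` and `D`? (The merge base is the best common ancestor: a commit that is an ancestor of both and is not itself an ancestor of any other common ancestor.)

Ancestors of H: {A, E, F, G, H, I, J}.
Ancestors of D: {C, D, F, G, J}.
Common ancestors: {F, G, J}.
Among these, F is not an ancestor of any other common ancestor — it is the merge base.

F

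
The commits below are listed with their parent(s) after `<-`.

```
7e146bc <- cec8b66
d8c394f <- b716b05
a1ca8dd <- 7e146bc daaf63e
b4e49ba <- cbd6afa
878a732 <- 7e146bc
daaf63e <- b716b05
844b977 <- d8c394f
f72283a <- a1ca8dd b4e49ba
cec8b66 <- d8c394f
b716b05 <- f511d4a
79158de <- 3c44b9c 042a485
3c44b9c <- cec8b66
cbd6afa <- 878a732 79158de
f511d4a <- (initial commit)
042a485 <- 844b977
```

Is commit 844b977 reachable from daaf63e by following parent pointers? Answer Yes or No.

No

Ancestors of daaf63e: {b716b05, daaf63e, f511d4a}.
844b977 is not in that set, so it is not an ancestor of daaf63e.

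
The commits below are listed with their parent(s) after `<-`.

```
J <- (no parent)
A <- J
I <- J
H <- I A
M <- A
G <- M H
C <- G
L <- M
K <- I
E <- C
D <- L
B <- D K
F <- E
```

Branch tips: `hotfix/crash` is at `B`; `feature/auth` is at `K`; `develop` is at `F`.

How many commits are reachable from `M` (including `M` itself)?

3

Walking parent pointers from M: reachable set = {A, J, M}.
That is 3 commits.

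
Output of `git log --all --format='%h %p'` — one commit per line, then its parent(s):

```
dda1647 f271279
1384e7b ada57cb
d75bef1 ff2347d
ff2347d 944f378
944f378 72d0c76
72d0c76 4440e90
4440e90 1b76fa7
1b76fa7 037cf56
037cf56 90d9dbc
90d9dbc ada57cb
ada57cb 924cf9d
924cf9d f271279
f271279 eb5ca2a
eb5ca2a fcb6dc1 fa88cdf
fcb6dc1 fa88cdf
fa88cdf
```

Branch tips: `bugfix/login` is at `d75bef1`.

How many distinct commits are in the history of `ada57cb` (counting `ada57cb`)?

Walking parent pointers from ada57cb: reachable set = {924cf9d, ada57cb, eb5ca2a, f271279, fa88cdf, fcb6dc1}.
That is 6 commits.

6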